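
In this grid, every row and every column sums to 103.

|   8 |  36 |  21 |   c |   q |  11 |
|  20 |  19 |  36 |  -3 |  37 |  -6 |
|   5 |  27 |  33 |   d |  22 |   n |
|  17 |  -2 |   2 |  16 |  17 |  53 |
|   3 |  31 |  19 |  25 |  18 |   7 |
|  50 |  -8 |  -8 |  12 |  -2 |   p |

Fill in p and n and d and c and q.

Row 6 has 50 − 8 − 8 + 12 − 2 = 44; the blank must be 103 − 44 = 59.
Column 5 has 37 + 22 + 17 + 18 − 2 = 92; the blank must be 103 − 92 = 11.
Row 1 has 8 + 36 + 21 + 11 + 11 = 87; the blank must be 103 − 87 = 16.
Column 4 has 16 − 3 + 16 + 25 + 12 = 66; the blank must be 103 − 66 = 37.
Row 3 has 5 + 27 + 33 + 37 + 22 = 124; the blank must be 103 − 124 = -21.

p = 59, n = -21, d = 37, c = 16, q = 11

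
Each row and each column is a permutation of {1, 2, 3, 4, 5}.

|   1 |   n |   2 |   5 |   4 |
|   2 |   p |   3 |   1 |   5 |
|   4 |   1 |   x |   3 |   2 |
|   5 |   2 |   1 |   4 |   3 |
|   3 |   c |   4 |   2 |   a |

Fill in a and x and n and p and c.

For row 1, column 2: row 1 already has {1, 2, 4, 5}; that leaves 3.
For row 5, column 5: column 5 already has {2, 3, 4, 5}; that leaves 1.
For row 2, column 2: row 2 already has {1, 2, 3, 5}; that leaves 4.
For row 3, column 3: row 3 already has {1, 2, 3, 4}; that leaves 5.
Cell (5,2): row 5 already has {1, 2, 3, 4} → 5.

a = 1, x = 5, n = 3, p = 4, c = 5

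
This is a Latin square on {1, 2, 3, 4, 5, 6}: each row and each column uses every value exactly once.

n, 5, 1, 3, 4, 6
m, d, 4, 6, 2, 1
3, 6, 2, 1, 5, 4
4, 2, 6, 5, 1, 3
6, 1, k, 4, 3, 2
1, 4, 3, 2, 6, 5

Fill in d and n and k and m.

d = 3, n = 2, k = 5, m = 5

For row 2, column 2: column 2 already has {1, 2, 4, 5, 6}; that leaves 3.
For row 2, column 1: row 2 already has {1, 2, 3, 4, 6}; that leaves 5.
Cell (5,3): row 5 already has {1, 2, 3, 4, 6} → 5.
Cell (1,1): row 1 already has {1, 3, 4, 5, 6} → 2.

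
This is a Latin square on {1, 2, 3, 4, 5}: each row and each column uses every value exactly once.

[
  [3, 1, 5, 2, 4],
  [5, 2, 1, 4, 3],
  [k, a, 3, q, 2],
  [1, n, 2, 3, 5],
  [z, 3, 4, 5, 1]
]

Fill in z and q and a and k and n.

z = 2, q = 1, a = 5, k = 4, n = 4

At (row 5, col 1): row 5 already has {1, 3, 4, 5}, so the value is 2.
At (row 4, col 2): row 4 already has {1, 2, 3, 5}, so the value is 4.
For row 3, column 2: column 2 already has {1, 2, 3, 4}; that leaves 5.
At (row 3, col 1): column 1 already has {1, 2, 3, 5}, so the value is 4.
At (row 3, col 4): row 3 already has {2, 3, 4, 5}, so the value is 1.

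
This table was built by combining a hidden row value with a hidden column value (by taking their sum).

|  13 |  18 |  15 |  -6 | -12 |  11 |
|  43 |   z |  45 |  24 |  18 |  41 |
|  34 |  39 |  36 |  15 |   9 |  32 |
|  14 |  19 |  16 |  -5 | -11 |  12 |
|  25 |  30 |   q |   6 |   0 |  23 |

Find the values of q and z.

q = 27, z = 48

The difference between any two rows is the same in every column — this is an addition table with the headers hidden.
Row 5 minus row 1 is 6 − (-6) = 12, so its entry in column 3 is 15 + 12 = 27.
Row 2 minus row 1 is 24 − (-6) = 30, so its entry in column 2 is 18 + 30 = 48.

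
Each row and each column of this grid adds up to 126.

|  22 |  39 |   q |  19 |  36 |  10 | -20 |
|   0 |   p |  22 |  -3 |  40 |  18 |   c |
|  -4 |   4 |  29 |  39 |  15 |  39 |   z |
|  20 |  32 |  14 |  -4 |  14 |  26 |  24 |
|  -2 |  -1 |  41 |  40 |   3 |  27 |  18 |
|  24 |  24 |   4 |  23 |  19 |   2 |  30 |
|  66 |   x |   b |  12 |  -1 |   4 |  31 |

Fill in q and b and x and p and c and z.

Row 1: 22 + 39 + 19 + 36 + 10 − 20 = 106, so its missing entry is 126 − 106 = 20.
Column 3: 20 + 22 + 29 + 14 + 41 + 4 = 130, so its missing entry is 126 − 130 = -4.
Row 7: 66 − 4 + 12 − 1 + 4 + 31 = 108, so its missing entry is 126 − 108 = 18.
Column 2: 39 + 4 + 32 − 1 + 24 + 18 = 116, so its missing entry is 126 − 116 = 10.
Row 3: -4 + 4 + 29 + 39 + 15 + 39 = 122, so its missing entry is 126 − 122 = 4.
Row 2: 0 + 10 + 22 − 3 + 40 + 18 = 87, so its missing entry is 126 − 87 = 39.

q = 20, b = -4, x = 18, p = 10, c = 39, z = 4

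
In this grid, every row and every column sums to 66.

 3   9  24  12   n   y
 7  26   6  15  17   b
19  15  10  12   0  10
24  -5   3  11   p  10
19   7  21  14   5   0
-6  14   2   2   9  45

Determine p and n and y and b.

p = 23, n = 12, y = 6, b = -5

Row 4 has 24 − 5 + 3 + 11 + 10 = 43; the blank must be 66 − 43 = 23.
Column 5 has 17 + 0 + 23 + 5 + 9 = 54; the blank must be 66 − 54 = 12.
Row 1 has 3 + 9 + 24 + 12 + 12 = 60; the blank must be 66 − 60 = 6.
Row 2 has 7 + 26 + 6 + 15 + 17 = 71; the blank must be 66 − 71 = -5.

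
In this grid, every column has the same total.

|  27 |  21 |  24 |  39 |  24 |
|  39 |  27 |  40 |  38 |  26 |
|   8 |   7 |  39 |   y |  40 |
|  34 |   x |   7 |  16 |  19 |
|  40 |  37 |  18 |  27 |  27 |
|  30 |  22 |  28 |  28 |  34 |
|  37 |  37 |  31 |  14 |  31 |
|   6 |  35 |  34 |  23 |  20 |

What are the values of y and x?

Columns 1 and 5 both add up to 221, so every column sums to 221.
Column 4: 39 + 38 + 16 + 27 + 28 + 14 + 23 = 185, so the missing entry is 221 − 185 = 36.
Column 2: 21 + 27 + 7 + 37 + 22 + 37 + 35 = 186, so the missing entry is 221 − 186 = 35.

y = 36, x = 35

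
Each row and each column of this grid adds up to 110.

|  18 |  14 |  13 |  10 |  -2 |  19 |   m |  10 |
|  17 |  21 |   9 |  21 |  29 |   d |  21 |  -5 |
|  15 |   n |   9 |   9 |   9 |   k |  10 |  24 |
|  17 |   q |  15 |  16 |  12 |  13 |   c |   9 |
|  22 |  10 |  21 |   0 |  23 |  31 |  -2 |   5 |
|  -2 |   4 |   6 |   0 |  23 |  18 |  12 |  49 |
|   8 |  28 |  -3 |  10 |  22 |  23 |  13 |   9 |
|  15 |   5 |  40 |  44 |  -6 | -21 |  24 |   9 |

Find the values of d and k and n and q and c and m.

The known cells in row 2 total 113, leaving 110 − 113 = -3 for the blank.
The known cells in row 1 total 82, leaving 110 − 82 = 28 for the blank.
The known cells in column 7 total 106, leaving 110 − 106 = 4 for the blank.
The known cells in row 4 total 86, leaving 110 − 86 = 24 for the blank.
The known cells in column 2 total 106, leaving 110 − 106 = 4 for the blank.
The known cells in row 3 total 80, leaving 110 − 80 = 30 for the blank.

d = -3, k = 30, n = 4, q = 24, c = 4, m = 28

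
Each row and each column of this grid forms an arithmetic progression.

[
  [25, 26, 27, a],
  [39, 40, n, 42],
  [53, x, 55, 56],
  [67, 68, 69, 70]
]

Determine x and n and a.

x = 54, n = 41, a = 28

Along each row the entries change by 1 per step; down each column they change by 14.
Row 3: from 53 at column 1, stepping by 1 to column 2 gives 54.
Row 2: from 39 at column 1, stepping by 1 to column 3 gives 41.
Row 1: from 25 at column 1, stepping by 1 to column 4 gives 28.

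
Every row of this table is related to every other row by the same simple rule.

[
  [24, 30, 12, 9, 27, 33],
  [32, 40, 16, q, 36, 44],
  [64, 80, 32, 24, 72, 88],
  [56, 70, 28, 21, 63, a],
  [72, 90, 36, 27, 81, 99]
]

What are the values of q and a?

Each row is a constant multiple of every other row — this is a multiplication table with the headers hidden.
Row 2 is 36/27 = 4/3 times row 1, so its entry in column 4 is 9 × 4/3 = 12.
Row 4 is 63/27 = 7/3 times row 1, so its entry in column 6 is 33 × 7/3 = 77.

q = 12, a = 77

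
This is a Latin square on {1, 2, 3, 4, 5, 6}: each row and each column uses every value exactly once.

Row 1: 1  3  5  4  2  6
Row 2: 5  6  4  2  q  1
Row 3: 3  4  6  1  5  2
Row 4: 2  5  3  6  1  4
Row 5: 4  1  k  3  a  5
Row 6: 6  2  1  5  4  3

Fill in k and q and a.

k = 2, q = 3, a = 6

At (row 5, col 3): column 3 already has {1, 3, 4, 5, 6}, so the value is 2.
Cell (5,5): row 5 already has {1, 2, 3, 4, 5} → 6.
For row 2, column 5: row 2 already has {1, 2, 4, 5, 6}; that leaves 3.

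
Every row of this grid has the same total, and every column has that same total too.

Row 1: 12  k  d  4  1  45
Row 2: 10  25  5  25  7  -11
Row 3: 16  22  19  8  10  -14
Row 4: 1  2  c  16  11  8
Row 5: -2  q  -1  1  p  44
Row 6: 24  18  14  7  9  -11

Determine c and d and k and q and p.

Rows 2 and 3 both sum to 61, so that's the common total.
Column 5: 1 + 7 + 10 + 11 + 9 = 38, so its missing entry is 61 − 38 = 23.
Row 4: 1 + 2 + 16 + 11 + 8 = 38, so its missing entry is 61 − 38 = 23.
Column 3: 5 + 19 + 23 − 1 + 14 = 60, so its missing entry is 61 − 60 = 1.
Row 1: 12 + 1 + 4 + 1 + 45 = 63, so its missing entry is 61 − 63 = -2.
Row 5: -2 − 1 + 1 + 23 + 44 = 65, so its missing entry is 61 − 65 = -4.

c = 23, d = 1, k = -2, q = -4, p = 23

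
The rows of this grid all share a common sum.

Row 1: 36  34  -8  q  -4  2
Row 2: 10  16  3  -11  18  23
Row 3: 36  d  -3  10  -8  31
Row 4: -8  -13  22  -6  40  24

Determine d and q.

Rows 2 and 4 both add up to 59, so every row sums to 59.
Row 3: 36 − 3 + 10 − 8 + 31 = 66, so the missing entry is 59 − 66 = -7.
Row 1: 36 + 34 − 8 − 4 + 2 = 60, so the missing entry is 59 − 60 = -1.

d = -7, q = -1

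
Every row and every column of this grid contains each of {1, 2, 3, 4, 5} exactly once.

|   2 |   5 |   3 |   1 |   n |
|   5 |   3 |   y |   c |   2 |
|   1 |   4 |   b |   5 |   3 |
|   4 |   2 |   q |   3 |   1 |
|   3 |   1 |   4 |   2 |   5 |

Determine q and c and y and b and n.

For row 1, column 5: row 1 already has {1, 2, 3, 5}; that leaves 4.
At (row 3, col 3): row 3 already has {1, 3, 4, 5}, so the value is 2.
Cell (4,3): row 4 already has {1, 2, 3, 4} → 5.
Cell (2,3): column 3 already has {2, 3, 4, 5} → 1.
For row 2, column 4: row 2 already has {1, 2, 3, 5}; that leaves 4.

q = 5, c = 4, y = 1, b = 2, n = 4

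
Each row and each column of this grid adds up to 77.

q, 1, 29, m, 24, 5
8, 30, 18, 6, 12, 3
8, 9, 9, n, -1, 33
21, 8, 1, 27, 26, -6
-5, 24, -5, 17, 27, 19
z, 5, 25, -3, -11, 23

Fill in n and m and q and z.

Row 3: 8 + 9 + 9 − 1 + 33 = 58, so its missing entry is 77 − 58 = 19.
Column 4: 6 + 19 + 27 + 17 − 3 = 66, so its missing entry is 77 − 66 = 11.
Row 6: 5 + 25 − 3 − 11 + 23 = 39, so its missing entry is 77 − 39 = 38.
Row 1: 1 + 29 + 11 + 24 + 5 = 70, so its missing entry is 77 − 70 = 7.

n = 19, m = 11, q = 7, z = 38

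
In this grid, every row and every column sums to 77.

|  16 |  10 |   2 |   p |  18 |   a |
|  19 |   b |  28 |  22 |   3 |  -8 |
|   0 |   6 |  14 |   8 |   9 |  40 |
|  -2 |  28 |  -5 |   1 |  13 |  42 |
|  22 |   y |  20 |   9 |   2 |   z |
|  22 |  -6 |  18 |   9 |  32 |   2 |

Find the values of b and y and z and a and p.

Row 2: 19 + 28 + 22 + 3 − 8 = 64, so its missing entry is 77 − 64 = 13.
Column 4: 22 + 8 + 1 + 9 + 9 = 49, so its missing entry is 77 − 49 = 28.
Row 1: 16 + 10 + 2 + 28 + 18 = 74, so its missing entry is 77 − 74 = 3.
Column 6: 3 − 8 + 40 + 42 + 2 = 79, so its missing entry is 77 − 79 = -2.
Row 5: 22 + 20 + 9 + 2 − 2 = 51, so its missing entry is 77 − 51 = 26.

b = 13, y = 26, z = -2, a = 3, p = 28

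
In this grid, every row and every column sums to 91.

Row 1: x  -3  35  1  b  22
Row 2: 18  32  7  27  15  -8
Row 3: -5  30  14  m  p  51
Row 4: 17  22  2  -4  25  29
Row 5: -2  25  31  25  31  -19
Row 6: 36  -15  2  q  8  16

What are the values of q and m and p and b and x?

q = 44, m = -2, p = 3, b = 9, x = 27

The known cells in column 1 total 64, leaving 91 − 64 = 27 for the blank.
The known cells in row 1 total 82, leaving 91 − 82 = 9 for the blank.
The known cells in column 5 total 88, leaving 91 − 88 = 3 for the blank.
The known cells in row 3 total 93, leaving 91 − 93 = -2 for the blank.
The known cells in row 6 total 47, leaving 91 − 47 = 44 for the blank.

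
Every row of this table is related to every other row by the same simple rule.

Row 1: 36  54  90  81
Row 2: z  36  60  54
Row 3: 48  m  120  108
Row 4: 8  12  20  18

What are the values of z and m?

Each row is a constant multiple of every other row — this is a multiplication table with the headers hidden.
Row 2 is 60/90 = 2/3 times row 1, so its entry in column 1 is 36 × 2/3 = 24.
Row 3 is 120/90 = 4/3 times row 1, so its entry in column 2 is 54 × 4/3 = 72.

z = 24, m = 72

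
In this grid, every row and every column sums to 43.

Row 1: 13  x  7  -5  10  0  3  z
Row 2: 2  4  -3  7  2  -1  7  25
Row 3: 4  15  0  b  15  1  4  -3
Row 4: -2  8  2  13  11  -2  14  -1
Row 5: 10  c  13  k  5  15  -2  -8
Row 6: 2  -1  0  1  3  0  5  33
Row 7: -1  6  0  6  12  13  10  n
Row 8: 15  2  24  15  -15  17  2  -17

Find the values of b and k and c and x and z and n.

b = 7, k = -1, c = 11, x = -2, z = 17, n = -3

The known cells in row 3 total 36, leaving 43 − 36 = 7 for the blank.
The known cells in column 4 total 44, leaving 43 − 44 = -1 for the blank.
The known cells in row 7 total 46, leaving 43 − 46 = -3 for the blank.
The known cells in column 8 total 26, leaving 43 − 26 = 17 for the blank.
The known cells in row 1 total 45, leaving 43 − 45 = -2 for the blank.
The known cells in row 5 total 32, leaving 43 − 32 = 11 for the blank.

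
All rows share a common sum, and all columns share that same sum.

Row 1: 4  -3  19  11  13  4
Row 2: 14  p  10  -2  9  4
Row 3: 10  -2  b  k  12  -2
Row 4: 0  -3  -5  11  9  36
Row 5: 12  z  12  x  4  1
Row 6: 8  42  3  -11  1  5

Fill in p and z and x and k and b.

Rows 1 and 4 both sum to 48, so that's the common total.
Row 2 has 14 + 10 − 2 + 9 + 4 = 35; the blank must be 48 − 35 = 13.
Column 3 has 19 + 10 − 5 + 12 + 3 = 39; the blank must be 48 − 39 = 9.
Row 3 has 10 − 2 + 9 + 12 − 2 = 27; the blank must be 48 − 27 = 21.
Column 4 has 11 − 2 + 21 + 11 − 11 = 30; the blank must be 48 − 30 = 18.
Row 5 has 12 + 12 + 18 + 4 + 1 = 47; the blank must be 48 − 47 = 1.

p = 13, z = 1, x = 18, k = 21, b = 9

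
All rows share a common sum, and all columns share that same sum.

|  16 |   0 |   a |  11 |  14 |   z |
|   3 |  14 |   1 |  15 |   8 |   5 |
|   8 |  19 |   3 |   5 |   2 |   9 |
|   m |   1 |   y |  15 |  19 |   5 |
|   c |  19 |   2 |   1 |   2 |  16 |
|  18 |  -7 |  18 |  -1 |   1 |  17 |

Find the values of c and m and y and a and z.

Rows 2 and 3 both sum to 46, so that's the common total.
Row 5: 19 + 2 + 1 + 2 + 16 = 40, so its missing entry is 46 − 40 = 6.
Column 1: 16 + 3 + 8 + 6 + 18 = 51, so its missing entry is 46 − 51 = -5.
Column 6: 5 + 9 + 5 + 16 + 17 = 52, so its missing entry is 46 − 52 = -6.
Row 1: 16 + 0 + 11 + 14 − 6 = 35, so its missing entry is 46 − 35 = 11.
Row 4: -5 + 1 + 15 + 19 + 5 = 35, so its missing entry is 46 − 35 = 11.

c = 6, m = -5, y = 11, a = 11, z = -6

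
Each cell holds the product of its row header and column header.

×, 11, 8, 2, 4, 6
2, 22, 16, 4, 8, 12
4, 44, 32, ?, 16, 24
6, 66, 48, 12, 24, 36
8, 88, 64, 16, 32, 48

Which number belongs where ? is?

4 × 2 = 8.

8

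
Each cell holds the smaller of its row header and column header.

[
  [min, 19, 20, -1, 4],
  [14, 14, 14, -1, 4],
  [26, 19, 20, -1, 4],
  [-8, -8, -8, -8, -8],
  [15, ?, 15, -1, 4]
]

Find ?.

15

min(15, 19) = 15.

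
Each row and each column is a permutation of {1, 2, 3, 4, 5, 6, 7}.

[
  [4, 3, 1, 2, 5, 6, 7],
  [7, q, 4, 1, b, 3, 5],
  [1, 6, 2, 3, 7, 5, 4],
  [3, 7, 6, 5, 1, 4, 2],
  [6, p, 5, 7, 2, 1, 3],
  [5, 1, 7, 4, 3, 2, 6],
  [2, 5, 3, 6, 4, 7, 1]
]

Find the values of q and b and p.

q = 2, b = 6, p = 4

Cell (5,2): row 5 already has {1, 2, 3, 5, 6, 7} → 4.
At (row 2, col 2): column 2 already has {1, 3, 4, 5, 6, 7}, so the value is 2.
Cell (2,5): row 2 already has {1, 2, 3, 4, 5, 7} → 6.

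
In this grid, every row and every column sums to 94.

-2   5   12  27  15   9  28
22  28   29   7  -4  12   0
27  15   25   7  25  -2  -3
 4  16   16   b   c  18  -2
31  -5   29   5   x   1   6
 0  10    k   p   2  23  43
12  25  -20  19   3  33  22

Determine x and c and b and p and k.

x = 27, c = 26, b = 16, p = 13, k = 3

The known cells in row 5 total 67, leaving 94 − 67 = 27 for the blank.
The known cells in column 5 total 68, leaving 94 − 68 = 26 for the blank.
The known cells in row 4 total 78, leaving 94 − 78 = 16 for the blank.
The known cells in column 4 total 81, leaving 94 − 81 = 13 for the blank.
The known cells in row 6 total 91, leaving 94 − 91 = 3 for the blank.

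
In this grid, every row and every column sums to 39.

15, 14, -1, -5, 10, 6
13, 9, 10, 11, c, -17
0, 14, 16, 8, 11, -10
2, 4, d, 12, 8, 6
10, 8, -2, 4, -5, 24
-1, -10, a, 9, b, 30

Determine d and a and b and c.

d = 7, a = 9, b = 2, c = 13

The known cells in row 4 total 32, leaving 39 − 32 = 7 for the blank.
The known cells in row 2 total 26, leaving 39 − 26 = 13 for the blank.
The known cells in column 5 total 37, leaving 39 − 37 = 2 for the blank.
The known cells in row 6 total 30, leaving 39 − 30 = 9 for the blank.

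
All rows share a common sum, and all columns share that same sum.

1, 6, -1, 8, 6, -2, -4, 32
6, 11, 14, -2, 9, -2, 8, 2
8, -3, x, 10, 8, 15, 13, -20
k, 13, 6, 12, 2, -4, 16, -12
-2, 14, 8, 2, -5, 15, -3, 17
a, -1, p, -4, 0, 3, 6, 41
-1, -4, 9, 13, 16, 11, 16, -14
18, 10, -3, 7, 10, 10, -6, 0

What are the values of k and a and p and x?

k = 13, a = 3, p = -2, x = 15

Rows 1 and 2 both sum to 46, so that's the common total.
Row 3: 8 − 3 + 10 + 8 + 15 + 13 − 20 = 31, so its missing entry is 46 − 31 = 15.
Column 3: -1 + 14 + 15 + 6 + 8 + 9 − 3 = 48, so its missing entry is 46 − 48 = -2.
Row 6: -1 − 2 − 4 + 0 + 3 + 6 + 41 = 43, so its missing entry is 46 − 43 = 3.
Row 4: 13 + 6 + 12 + 2 − 4 + 16 − 12 = 33, so its missing entry is 46 − 33 = 13.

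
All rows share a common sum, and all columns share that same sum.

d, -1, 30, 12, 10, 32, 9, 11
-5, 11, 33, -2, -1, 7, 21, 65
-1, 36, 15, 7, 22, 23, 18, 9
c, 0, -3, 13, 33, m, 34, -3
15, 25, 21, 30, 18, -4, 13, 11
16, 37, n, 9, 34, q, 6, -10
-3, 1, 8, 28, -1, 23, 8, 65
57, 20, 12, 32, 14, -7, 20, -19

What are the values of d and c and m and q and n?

Rows 2 and 3 both sum to 129, so that's the common total.
The known cells in row 1 total 103, leaving 129 − 103 = 26 for the blank.
The known cells in column 1 total 105, leaving 129 − 105 = 24 for the blank.
The known cells in row 4 total 98, leaving 129 − 98 = 31 for the blank.
The known cells in column 6 total 105, leaving 129 − 105 = 24 for the blank.
The known cells in row 6 total 116, leaving 129 − 116 = 13 for the blank.

d = 26, c = 24, m = 31, q = 24, n = 13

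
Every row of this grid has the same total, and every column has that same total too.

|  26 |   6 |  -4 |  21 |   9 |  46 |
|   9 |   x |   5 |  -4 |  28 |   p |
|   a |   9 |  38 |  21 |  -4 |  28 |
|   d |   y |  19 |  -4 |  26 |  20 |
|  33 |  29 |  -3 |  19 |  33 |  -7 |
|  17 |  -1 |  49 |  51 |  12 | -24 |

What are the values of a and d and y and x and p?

Rows 1 and 5 both sum to 104, so that's the common total.
Column 6: 46 + 28 + 20 − 7 − 24 = 63, so its missing entry is 104 − 63 = 41.
Row 2: 9 + 5 − 4 + 28 + 41 = 79, so its missing entry is 104 − 79 = 25.
Column 2: 6 + 25 + 9 + 29 − 1 = 68, so its missing entry is 104 − 68 = 36.
Row 3: 9 + 38 + 21 − 4 + 28 = 92, so its missing entry is 104 − 92 = 12.
Row 4: 36 + 19 − 4 + 26 + 20 = 97, so its missing entry is 104 − 97 = 7.

a = 12, d = 7, y = 36, x = 25, p = 41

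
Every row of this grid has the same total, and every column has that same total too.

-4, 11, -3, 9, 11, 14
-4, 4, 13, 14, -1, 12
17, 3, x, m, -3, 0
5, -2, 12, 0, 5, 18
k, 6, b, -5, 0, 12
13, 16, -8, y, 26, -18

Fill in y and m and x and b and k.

Rows 1 and 2 both sum to 38, so that's the common total.
The known cells in column 1 total 27, leaving 38 − 27 = 11 for the blank.
The known cells in row 5 total 24, leaving 38 − 24 = 14 for the blank.
The known cells in column 3 total 28, leaving 38 − 28 = 10 for the blank.
The known cells in row 3 total 27, leaving 38 − 27 = 11 for the blank.
The known cells in row 6 total 29, leaving 38 − 29 = 9 for the blank.

y = 9, m = 11, x = 10, b = 14, k = 11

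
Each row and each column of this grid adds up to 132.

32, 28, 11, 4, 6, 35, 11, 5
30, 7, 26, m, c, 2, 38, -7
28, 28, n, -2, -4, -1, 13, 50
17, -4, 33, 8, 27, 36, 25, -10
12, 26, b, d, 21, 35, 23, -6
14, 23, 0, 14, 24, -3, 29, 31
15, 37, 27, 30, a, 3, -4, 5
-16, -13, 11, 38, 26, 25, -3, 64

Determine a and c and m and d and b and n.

Row 7 has 15 + 37 + 27 + 30 + 3 − 4 + 5 = 113; the blank must be 132 − 113 = 19.
Column 5 has 6 − 4 + 27 + 21 + 24 + 19 + 26 = 119; the blank must be 132 − 119 = 13.
Row 3 has 28 + 28 − 2 − 4 − 1 + 13 + 50 = 112; the blank must be 132 − 112 = 20.
Column 3 has 11 + 26 + 20 + 33 + 0 + 27 + 11 = 128; the blank must be 132 − 128 = 4.
Row 5 has 12 + 26 + 4 + 21 + 35 + 23 − 6 = 115; the blank must be 132 − 115 = 17.
Row 2 has 30 + 7 + 26 + 13 + 2 + 38 − 7 = 109; the blank must be 132 − 109 = 23.

a = 19, c = 13, m = 23, d = 17, b = 4, n = 20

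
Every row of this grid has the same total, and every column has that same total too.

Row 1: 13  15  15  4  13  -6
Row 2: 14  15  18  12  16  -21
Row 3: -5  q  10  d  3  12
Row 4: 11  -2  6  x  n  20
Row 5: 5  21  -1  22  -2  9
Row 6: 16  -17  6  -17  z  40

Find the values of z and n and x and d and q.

z = 26, n = -2, x = 21, d = 12, q = 22

Rows 1 and 2 both sum to 54, so that's the common total.
The known cells in column 2 total 32, leaving 54 − 32 = 22 for the blank.
The known cells in row 6 total 28, leaving 54 − 28 = 26 for the blank.
The known cells in column 5 total 56, leaving 54 − 56 = -2 for the blank.
The known cells in row 3 total 42, leaving 54 − 42 = 12 for the blank.
The known cells in row 4 total 33, leaving 54 − 33 = 21 for the blank.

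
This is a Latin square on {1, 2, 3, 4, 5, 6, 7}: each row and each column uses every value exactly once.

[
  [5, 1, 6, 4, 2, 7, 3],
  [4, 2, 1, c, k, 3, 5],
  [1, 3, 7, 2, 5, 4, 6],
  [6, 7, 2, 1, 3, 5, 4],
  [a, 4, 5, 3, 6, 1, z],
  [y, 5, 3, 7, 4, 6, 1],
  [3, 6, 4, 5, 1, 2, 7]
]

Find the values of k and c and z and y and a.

For row 5, column 7: column 7 already has {1, 3, 4, 5, 6, 7}; that leaves 2.
For row 5, column 1: row 5 already has {1, 2, 3, 4, 5, 6}; that leaves 7.
For row 2, column 5: column 5 already has {1, 2, 3, 4, 5, 6}; that leaves 7.
For row 6, column 1: row 6 already has {1, 3, 4, 5, 6, 7}; that leaves 2.
Cell (2,4): row 2 already has {1, 2, 3, 4, 5, 7} → 6.

k = 7, c = 6, z = 2, y = 2, a = 7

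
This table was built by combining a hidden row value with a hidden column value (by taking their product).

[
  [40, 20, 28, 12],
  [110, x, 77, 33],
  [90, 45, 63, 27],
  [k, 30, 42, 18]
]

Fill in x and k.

Each row is a constant multiple of every other row — this is a multiplication table with the headers hidden.
Row 2 is 77/28 = 11/4 times row 1, so its entry in column 2 is 20 × 11/4 = 55.
Row 4 is 42/28 = 3/2 times row 1, so its entry in column 1 is 40 × 3/2 = 60.

x = 55, k = 60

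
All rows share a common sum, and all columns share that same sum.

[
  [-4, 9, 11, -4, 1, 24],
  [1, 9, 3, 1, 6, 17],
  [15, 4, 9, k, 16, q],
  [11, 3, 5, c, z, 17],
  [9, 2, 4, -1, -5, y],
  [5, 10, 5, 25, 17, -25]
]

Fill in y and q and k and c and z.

y = 28, q = -24, k = 17, c = -1, z = 2

Rows 1 and 2 both sum to 37, so that's the common total.
Column 5 has 1 + 6 + 16 − 5 + 17 = 35; the blank must be 37 − 35 = 2.
Row 5 has 9 + 2 + 4 − 1 − 5 = 9; the blank must be 37 − 9 = 28.
Row 4 has 11 + 3 + 5 + 2 + 17 = 38; the blank must be 37 − 38 = -1.
Column 4 has -4 + 1 − 1 − 1 + 25 = 20; the blank must be 37 − 20 = 17.
Row 3 has 15 + 4 + 9 + 17 + 16 = 61; the blank must be 37 − 61 = -24.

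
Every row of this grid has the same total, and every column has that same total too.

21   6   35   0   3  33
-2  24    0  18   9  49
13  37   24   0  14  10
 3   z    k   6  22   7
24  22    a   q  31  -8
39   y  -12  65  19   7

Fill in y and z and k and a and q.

Rows 1 and 2 both sum to 98, so that's the common total.
Column 4: 0 + 18 + 0 + 6 + 65 = 89, so its missing entry is 98 − 89 = 9.
Row 6: 39 − 12 + 65 + 19 + 7 = 118, so its missing entry is 98 − 118 = -20.
Column 2: 6 + 24 + 37 + 22 − 20 = 69, so its missing entry is 98 − 69 = 29.
Row 5: 24 + 22 + 9 + 31 − 8 = 78, so its missing entry is 98 − 78 = 20.
Row 4: 3 + 29 + 6 + 22 + 7 = 67, so its missing entry is 98 − 67 = 31.

y = -20, z = 29, k = 31, a = 20, q = 9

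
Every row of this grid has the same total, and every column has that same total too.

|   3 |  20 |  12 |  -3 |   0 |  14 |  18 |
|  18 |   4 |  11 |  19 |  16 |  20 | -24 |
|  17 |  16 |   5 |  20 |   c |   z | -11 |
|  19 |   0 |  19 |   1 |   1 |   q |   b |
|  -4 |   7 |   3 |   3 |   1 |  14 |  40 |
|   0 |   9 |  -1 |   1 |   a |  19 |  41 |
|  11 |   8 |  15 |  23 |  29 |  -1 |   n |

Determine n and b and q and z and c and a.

Rows 1 and 2 both sum to 64, so that's the common total.
Row 6 has 0 + 9 − 1 + 1 + 19 + 41 = 69; the blank must be 64 − 69 = -5.
Column 5 has 0 + 16 + 1 + 1 − 5 + 29 = 42; the blank must be 64 − 42 = 22.
Row 7 has 11 + 8 + 15 + 23 + 29 − 1 = 85; the blank must be 64 − 85 = -21.
Column 7 has 18 − 24 − 11 + 40 + 41 − 21 = 43; the blank must be 64 − 43 = 21.
Row 3 has 17 + 16 + 5 + 20 + 22 − 11 = 69; the blank must be 64 − 69 = -5.
Row 4 has 19 + 0 + 19 + 1 + 1 + 21 = 61; the blank must be 64 − 61 = 3.

n = -21, b = 21, q = 3, z = -5, c = 22, a = -5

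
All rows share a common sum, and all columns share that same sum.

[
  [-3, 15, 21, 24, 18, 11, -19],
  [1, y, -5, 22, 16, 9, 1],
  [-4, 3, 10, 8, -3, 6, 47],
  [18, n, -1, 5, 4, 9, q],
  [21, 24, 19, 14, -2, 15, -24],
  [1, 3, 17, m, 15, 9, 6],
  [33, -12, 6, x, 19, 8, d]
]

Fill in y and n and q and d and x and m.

Rows 1 and 3 both sum to 67, so that's the common total.
Row 2 has 1 − 5 + 22 + 16 + 9 + 1 = 44; the blank must be 67 − 44 = 23.
Column 2 has 15 + 23 + 3 + 24 + 3 − 12 = 56; the blank must be 67 − 56 = 11.
Row 6 has 1 + 3 + 17 + 15 + 9 + 6 = 51; the blank must be 67 − 51 = 16.
Row 4 has 18 + 11 − 1 + 5 + 4 + 9 = 46; the blank must be 67 − 46 = 21.
Column 7 has -19 + 1 + 47 + 21 − 24 + 6 = 32; the blank must be 67 − 32 = 35.
Row 7 has 33 − 12 + 6 + 19 + 8 + 35 = 89; the blank must be 67 − 89 = -22.

y = 23, n = 11, q = 21, d = 35, x = -22, m = 16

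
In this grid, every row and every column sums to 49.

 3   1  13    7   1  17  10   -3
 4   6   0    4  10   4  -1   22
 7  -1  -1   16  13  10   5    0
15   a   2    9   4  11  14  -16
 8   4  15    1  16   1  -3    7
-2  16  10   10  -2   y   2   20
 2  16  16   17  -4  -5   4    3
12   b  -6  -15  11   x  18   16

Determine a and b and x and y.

a = 10, b = -3, x = 16, y = -5

Row 4 has 15 + 2 + 9 + 4 + 11 + 14 − 16 = 39; the blank must be 49 − 39 = 10.
Row 6 has -2 + 16 + 10 + 10 − 2 + 2 + 20 = 54; the blank must be 49 − 54 = -5.
Column 6 has 17 + 4 + 10 + 11 + 1 − 5 − 5 = 33; the blank must be 49 − 33 = 16.
Row 8 has 12 − 6 − 15 + 11 + 16 + 18 + 16 = 52; the blank must be 49 − 52 = -3.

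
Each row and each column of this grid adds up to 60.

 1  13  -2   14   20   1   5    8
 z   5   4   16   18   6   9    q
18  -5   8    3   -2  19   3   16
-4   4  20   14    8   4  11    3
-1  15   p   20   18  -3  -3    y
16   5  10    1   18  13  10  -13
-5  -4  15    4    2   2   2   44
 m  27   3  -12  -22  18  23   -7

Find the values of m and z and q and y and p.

m = 30, z = 5, q = -3, y = 12, p = 2

The known cells in row 8 total 30, leaving 60 − 30 = 30 for the blank.
The known cells in column 3 total 58, leaving 60 − 58 = 2 for the blank.
The known cells in column 1 total 55, leaving 60 − 55 = 5 for the blank.
The known cells in row 2 total 63, leaving 60 − 63 = -3 for the blank.
The known cells in row 5 total 48, leaving 60 − 48 = 12 for the blank.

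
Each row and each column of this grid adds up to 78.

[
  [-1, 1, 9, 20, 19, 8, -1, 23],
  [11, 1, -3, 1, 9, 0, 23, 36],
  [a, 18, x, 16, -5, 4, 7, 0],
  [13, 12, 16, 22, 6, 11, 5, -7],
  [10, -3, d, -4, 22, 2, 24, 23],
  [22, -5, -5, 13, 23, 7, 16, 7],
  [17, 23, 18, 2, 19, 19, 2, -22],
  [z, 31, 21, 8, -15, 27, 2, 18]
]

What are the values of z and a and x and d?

z = -14, a = 20, x = 18, d = 4

The known cells in row 8 total 92, leaving 78 − 92 = -14 for the blank.
The known cells in column 1 total 58, leaving 78 − 58 = 20 for the blank.
The known cells in row 5 total 74, leaving 78 − 74 = 4 for the blank.
The known cells in row 3 total 60, leaving 78 − 60 = 18 for the blank.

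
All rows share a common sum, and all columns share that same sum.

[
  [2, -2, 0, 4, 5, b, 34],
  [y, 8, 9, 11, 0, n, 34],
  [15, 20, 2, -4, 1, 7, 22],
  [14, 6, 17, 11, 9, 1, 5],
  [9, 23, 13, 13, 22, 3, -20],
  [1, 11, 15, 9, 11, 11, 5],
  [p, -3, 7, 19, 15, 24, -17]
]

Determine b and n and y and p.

Rows 3 and 4 both sum to 63, so that's the common total.
The known cells in row 7 total 45, leaving 63 − 45 = 18 for the blank.
The known cells in column 1 total 59, leaving 63 − 59 = 4 for the blank.
The known cells in row 1 total 43, leaving 63 − 43 = 20 for the blank.
The known cells in row 2 total 66, leaving 63 − 66 = -3 for the blank.

b = 20, n = -3, y = 4, p = 18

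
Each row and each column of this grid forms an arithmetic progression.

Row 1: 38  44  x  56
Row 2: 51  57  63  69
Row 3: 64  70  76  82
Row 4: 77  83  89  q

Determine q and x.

Along each row the entries change by 6 per step; down each column they change by 13.
Row 4: from 77 at column 1, stepping by 6 to column 4 gives 95.
Row 1: from 38 at column 1, stepping by 6 to column 3 gives 50.

q = 95, x = 50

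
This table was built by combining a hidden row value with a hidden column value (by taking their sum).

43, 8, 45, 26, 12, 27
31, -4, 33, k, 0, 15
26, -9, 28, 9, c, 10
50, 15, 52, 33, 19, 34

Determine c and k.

The difference between any two rows is the same in every column — this is an addition table with the headers hidden.
Row 3 minus row 1 is 28 − 45 = -17, so its entry in column 5 is 12 + (-17) = -5.
Row 2 minus row 1 is 33 − 45 = -12, so its entry in column 4 is 26 + (-12) = 14.

c = -5, k = 14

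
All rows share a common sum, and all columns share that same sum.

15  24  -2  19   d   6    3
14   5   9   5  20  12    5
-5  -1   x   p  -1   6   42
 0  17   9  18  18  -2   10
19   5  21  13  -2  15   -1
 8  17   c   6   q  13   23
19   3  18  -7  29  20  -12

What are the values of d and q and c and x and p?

Rows 2 and 4 both sum to 70, so that's the common total.
The known cells in row 1 total 65, leaving 70 − 65 = 5 for the blank.
The known cells in column 5 total 69, leaving 70 − 69 = 1 for the blank.
The known cells in column 4 total 54, leaving 70 − 54 = 16 for the blank.
The known cells in row 3 total 57, leaving 70 − 57 = 13 for the blank.
The known cells in row 6 total 68, leaving 70 − 68 = 2 for the blank.

d = 5, q = 1, c = 2, x = 13, p = 16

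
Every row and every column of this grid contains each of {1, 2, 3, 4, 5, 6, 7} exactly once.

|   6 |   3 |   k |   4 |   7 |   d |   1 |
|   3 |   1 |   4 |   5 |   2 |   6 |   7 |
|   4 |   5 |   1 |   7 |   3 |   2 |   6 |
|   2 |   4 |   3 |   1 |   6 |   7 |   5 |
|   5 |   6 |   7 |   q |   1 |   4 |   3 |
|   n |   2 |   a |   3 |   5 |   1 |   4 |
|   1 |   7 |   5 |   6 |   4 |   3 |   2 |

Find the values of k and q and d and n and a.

k = 2, q = 2, d = 5, n = 7, a = 6

At (row 5, col 4): row 5 already has {1, 3, 4, 5, 6, 7}, so the value is 2.
For row 6, column 1: column 1 already has {1, 2, 3, 4, 5, 6}; that leaves 7.
Cell (1,6): column 6 already has {1, 2, 3, 4, 6, 7} → 5.
Cell (1,3): row 1 already has {1, 3, 4, 5, 6, 7} → 2.
For row 6, column 3: row 6 already has {1, 2, 3, 4, 5, 7}; that leaves 6.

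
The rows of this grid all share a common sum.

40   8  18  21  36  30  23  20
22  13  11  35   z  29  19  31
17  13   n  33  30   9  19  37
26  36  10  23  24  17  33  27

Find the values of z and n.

Row 1 sums to 196 and so does row 4; that's the common total.
In row 2 the known cells total 160, leaving 196 − 160 = 36.
In row 3 the known cells total 158, leaving 196 − 158 = 38.

z = 36, n = 38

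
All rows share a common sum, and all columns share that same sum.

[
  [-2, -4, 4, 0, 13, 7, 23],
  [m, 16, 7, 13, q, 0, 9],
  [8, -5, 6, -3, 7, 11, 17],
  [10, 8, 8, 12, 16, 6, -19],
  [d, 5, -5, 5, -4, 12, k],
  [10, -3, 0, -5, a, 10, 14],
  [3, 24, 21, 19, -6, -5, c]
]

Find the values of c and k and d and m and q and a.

Rows 1 and 3 both sum to 41, so that's the common total.
The known cells in row 6 total 26, leaving 41 − 26 = 15 for the blank.
The known cells in column 5 total 41, leaving 41 − 41 = 0 for the blank.
The known cells in row 2 total 45, leaving 41 − 45 = -4 for the blank.
The known cells in column 1 total 25, leaving 41 − 25 = 16 for the blank.
The known cells in row 5 total 29, leaving 41 − 29 = 12 for the blank.
The known cells in row 7 total 56, leaving 41 − 56 = -15 for the blank.

c = -15, k = 12, d = 16, m = -4, q = 0, a = 15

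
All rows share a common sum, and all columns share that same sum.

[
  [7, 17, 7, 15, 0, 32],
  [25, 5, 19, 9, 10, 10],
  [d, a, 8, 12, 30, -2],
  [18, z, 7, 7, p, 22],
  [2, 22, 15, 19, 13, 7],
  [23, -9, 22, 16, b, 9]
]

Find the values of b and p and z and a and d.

Rows 1 and 2 both sum to 78, so that's the common total.
Row 6 has 23 − 9 + 22 + 16 + 9 = 61; the blank must be 78 − 61 = 17.
Column 5 has 0 + 10 + 30 + 13 + 17 = 70; the blank must be 78 − 70 = 8.
Row 4 has 18 + 7 + 7 + 8 + 22 = 62; the blank must be 78 − 62 = 16.
Column 2 has 17 + 5 + 16 + 22 − 9 = 51; the blank must be 78 − 51 = 27.
Row 3 has 27 + 8 + 12 + 30 − 2 = 75; the blank must be 78 − 75 = 3.

b = 17, p = 8, z = 16, a = 27, d = 3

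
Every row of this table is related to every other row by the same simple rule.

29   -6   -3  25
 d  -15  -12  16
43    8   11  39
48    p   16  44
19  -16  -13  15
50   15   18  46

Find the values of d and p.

The difference between any two rows is the same in every column — this is an addition table with the headers hidden.
Row 2 minus row 1 is -12 − (-3) = -9, so its entry in column 1 is 29 + (-9) = 20.
Row 4 minus row 1 is 16 − (-3) = 19, so its entry in column 2 is -6 + 19 = 13.

d = 20, p = 13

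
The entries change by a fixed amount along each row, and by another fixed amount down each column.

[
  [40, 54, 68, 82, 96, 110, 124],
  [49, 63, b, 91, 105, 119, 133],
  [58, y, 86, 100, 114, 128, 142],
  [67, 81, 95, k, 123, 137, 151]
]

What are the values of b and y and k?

b = 77, y = 72, k = 109

Along each row the entries change by 14 per step; down each column they change by 9.
Row 2: from 49 at column 1, stepping by 14 to column 3 gives 77.
Row 3: from 58 at column 1, stepping by 14 to column 2 gives 72.
Row 4: from 67 at column 1, stepping by 14 to column 4 gives 109.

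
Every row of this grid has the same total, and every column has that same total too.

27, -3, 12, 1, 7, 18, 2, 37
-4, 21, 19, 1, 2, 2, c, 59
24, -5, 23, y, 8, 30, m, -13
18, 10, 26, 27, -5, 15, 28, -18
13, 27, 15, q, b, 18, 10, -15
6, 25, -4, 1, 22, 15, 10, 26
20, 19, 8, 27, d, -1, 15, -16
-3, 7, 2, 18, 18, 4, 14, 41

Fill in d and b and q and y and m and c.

Rows 1 and 4 both sum to 101, so that's the common total.
The known cells in row 7 total 72, leaving 101 − 72 = 29 for the blank.
The known cells in column 5 total 81, leaving 101 − 81 = 20 for the blank.
The known cells in row 5 total 88, leaving 101 − 88 = 13 for the blank.
The known cells in column 4 total 88, leaving 101 − 88 = 13 for the blank.
The known cells in row 3 total 80, leaving 101 − 80 = 21 for the blank.
The known cells in row 2 total 100, leaving 101 − 100 = 1 for the blank.

d = 29, b = 20, q = 13, y = 13, m = 21, c = 1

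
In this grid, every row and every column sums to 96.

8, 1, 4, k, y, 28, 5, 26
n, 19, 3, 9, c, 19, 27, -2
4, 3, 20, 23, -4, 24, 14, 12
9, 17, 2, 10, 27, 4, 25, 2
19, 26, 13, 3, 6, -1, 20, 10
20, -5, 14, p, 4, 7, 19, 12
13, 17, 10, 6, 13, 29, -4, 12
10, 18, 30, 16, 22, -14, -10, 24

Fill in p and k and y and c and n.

Column 1: 8 + 4 + 9 + 19 + 20 + 13 + 10 = 83, so its missing entry is 96 − 83 = 13.
Row 2: 13 + 19 + 3 + 9 + 19 + 27 − 2 = 88, so its missing entry is 96 − 88 = 8.
Column 5: 8 − 4 + 27 + 6 + 4 + 13 + 22 = 76, so its missing entry is 96 − 76 = 20.
Row 1: 8 + 1 + 4 + 20 + 28 + 5 + 26 = 92, so its missing entry is 96 − 92 = 4.
Row 6: 20 − 5 + 14 + 4 + 7 + 19 + 12 = 71, so its missing entry is 96 − 71 = 25.

p = 25, k = 4, y = 20, c = 8, n = 13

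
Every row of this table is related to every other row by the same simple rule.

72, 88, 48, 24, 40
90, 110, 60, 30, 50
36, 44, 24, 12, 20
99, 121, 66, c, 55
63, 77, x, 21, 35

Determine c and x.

c = 33, x = 42

Each row is a constant multiple of every other row — this is a multiplication table with the headers hidden.
Row 4 is 121/88 = 11/8 times row 1, so its entry in column 4 is 24 × 11/8 = 33.
Row 5 is 77/88 = 7/8 times row 1, so its entry in column 3 is 48 × 7/8 = 42.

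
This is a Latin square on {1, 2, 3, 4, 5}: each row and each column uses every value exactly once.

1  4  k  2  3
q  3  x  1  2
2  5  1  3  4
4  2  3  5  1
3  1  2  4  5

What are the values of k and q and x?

k = 5, q = 5, x = 4

At (row 2, col 1): column 1 already has {1, 2, 3, 4}, so the value is 5.
Cell (1,3): row 1 already has {1, 2, 3, 4} → 5.
Cell (2,3): row 2 already has {1, 2, 3, 5} → 4.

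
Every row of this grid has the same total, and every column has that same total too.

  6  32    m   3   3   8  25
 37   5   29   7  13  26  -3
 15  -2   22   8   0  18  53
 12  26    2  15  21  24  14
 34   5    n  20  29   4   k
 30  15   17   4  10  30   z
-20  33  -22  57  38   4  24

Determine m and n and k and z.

Rows 2 and 3 both sum to 114, so that's the common total.
Row 1 has 6 + 32 + 3 + 3 + 8 + 25 = 77; the blank must be 114 − 77 = 37.
Row 6 has 30 + 15 + 17 + 4 + 10 + 30 = 106; the blank must be 114 − 106 = 8.
Column 7 has 25 − 3 + 53 + 14 + 8 + 24 = 121; the blank must be 114 − 121 = -7.
Row 5 has 34 + 5 + 20 + 29 + 4 − 7 = 85; the blank must be 114 − 85 = 29.

m = 37, n = 29, k = -7, z = 8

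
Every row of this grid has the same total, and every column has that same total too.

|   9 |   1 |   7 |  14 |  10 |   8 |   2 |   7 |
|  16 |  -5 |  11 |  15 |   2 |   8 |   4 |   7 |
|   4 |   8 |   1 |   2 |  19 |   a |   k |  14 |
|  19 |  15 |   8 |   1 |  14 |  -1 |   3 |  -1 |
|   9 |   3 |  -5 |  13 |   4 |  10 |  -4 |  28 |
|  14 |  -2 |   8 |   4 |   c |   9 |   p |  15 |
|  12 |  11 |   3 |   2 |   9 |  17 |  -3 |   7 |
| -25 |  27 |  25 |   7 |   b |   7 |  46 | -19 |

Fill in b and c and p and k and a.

b = -10, c = 10, p = 0, k = 10, a = 0

Rows 1 and 2 both sum to 58, so that's the common total.
Row 8: -25 + 27 + 25 + 7 + 7 + 46 − 19 = 68, so its missing entry is 58 − 68 = -10.
Column 5: 10 + 2 + 19 + 14 + 4 + 9 − 10 = 48, so its missing entry is 58 − 48 = 10.
Row 6: 14 − 2 + 8 + 4 + 10 + 9 + 15 = 58, so its missing entry is 58 − 58 = 0.
Column 7: 2 + 4 + 3 − 4 + 0 − 3 + 46 = 48, so its missing entry is 58 − 48 = 10.
Row 3: 4 + 8 + 1 + 2 + 19 + 10 + 14 = 58, so its missing entry is 58 − 58 = 0.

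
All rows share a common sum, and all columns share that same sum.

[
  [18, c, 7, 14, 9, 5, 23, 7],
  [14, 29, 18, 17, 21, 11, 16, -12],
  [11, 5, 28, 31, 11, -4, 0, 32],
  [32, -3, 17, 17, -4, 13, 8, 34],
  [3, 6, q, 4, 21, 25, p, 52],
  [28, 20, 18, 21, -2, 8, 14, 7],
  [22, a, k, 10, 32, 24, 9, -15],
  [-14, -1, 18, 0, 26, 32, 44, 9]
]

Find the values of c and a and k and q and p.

c = 31, a = 27, k = 5, q = 3, p = 0

Rows 2 and 3 both sum to 114, so that's the common total.
The known cells in row 1 total 83, leaving 114 − 83 = 31 for the blank.
The known cells in column 2 total 87, leaving 114 − 87 = 27 for the blank.
The known cells in row 7 total 109, leaving 114 − 109 = 5 for the blank.
The known cells in column 7 total 114, leaving 114 − 114 = 0 for the blank.
The known cells in row 5 total 111, leaving 114 − 111 = 3 for the blank.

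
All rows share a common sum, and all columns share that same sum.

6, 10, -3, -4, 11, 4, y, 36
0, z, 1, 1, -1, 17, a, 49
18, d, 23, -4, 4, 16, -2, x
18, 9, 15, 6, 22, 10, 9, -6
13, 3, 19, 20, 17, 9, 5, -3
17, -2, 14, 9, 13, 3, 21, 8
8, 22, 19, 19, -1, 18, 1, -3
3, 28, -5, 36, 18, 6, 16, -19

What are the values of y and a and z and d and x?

Rows 4 and 5 both sum to 83, so that's the common total.
Column 8 has 36 + 49 − 6 − 3 + 8 − 3 − 19 = 62; the blank must be 83 − 62 = 21.
Row 3 has 18 + 23 − 4 + 4 + 16 − 2 + 21 = 76; the blank must be 83 − 76 = 7.
Column 2 has 10 + 7 + 9 + 3 − 2 + 22 + 28 = 77; the blank must be 83 − 77 = 6.
Row 1 has 6 + 10 − 3 − 4 + 11 + 4 + 36 = 60; the blank must be 83 − 60 = 23.
Row 2 has 0 + 6 + 1 + 1 − 1 + 17 + 49 = 73; the blank must be 83 − 73 = 10.

y = 23, a = 10, z = 6, d = 7, x = 21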